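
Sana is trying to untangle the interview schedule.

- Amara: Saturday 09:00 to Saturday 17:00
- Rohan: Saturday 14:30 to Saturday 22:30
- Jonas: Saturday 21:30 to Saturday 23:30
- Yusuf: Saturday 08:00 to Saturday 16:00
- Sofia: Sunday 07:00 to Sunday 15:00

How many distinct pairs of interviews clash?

Sorted by start: Yusuf, Amara, Rohan, Jonas, Sofia.
Amara starts before Yusuf ends → Yusuf and Amara overlap.
Rohan starts before Yusuf ends → Yusuf and Rohan overlap.
Jonas starts after Yusuf ends — done with Yusuf.
Rohan starts before Amara ends → Amara and Rohan overlap.
Jonas starts after Amara ends — done with Amara.
Jonas starts before Rohan ends → Rohan and Jonas overlap.
Sofia starts after Rohan ends.
Sofia starts after Jonas ends.
Overlapping pairs: Amara & Rohan, Amara & Yusuf, Jonas & Rohan, Rohan & Yusuf — 4 in total.

4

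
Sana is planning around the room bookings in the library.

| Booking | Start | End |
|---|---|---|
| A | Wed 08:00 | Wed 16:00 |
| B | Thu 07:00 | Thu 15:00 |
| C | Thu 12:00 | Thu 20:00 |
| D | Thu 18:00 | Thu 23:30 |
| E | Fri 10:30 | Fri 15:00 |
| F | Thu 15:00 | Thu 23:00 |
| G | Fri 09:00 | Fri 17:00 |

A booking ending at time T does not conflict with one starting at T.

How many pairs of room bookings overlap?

5

Sorted by start: A, B, C, F, D, G, E.
B starts after A ends — done with A.
C starts before B ends → B and C overlap.
F starts exactly when B ends (back-to-back, no overlap) — done with B.
F starts before C ends → C and F overlap.
D starts before C ends → C and D overlap.
G starts after C ends — done with C.
D starts before F ends → F and D overlap.
G starts after F ends — done with F.
G starts after D ends — done with D.
E starts before G ends → G and E overlap.
Overlapping pairs: B & C, C & D, C & F, D & F, E & G — 5 in total.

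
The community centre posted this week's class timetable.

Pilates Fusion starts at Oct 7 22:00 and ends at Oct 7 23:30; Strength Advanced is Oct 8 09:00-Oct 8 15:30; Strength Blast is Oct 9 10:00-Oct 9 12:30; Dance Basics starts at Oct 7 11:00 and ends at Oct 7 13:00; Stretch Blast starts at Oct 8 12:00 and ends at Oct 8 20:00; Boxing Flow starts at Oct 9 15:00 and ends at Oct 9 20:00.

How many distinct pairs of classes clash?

Check each pair: they overlap iff neither finishes before the other starts.
Sorted by start: Dance Basics, Pilates Fusion, Strength Advanced, Stretch Blast, Strength Blast, Boxing Flow.
Pilates Fusion starts after Dance Basics ends — done with Dance Basics.
Strength Advanced starts after Pilates Fusion ends — done with Pilates Fusion.
Stretch Blast starts before Strength Advanced ends → Strength Advanced and Stretch Blast overlap.
Strength Blast starts after Strength Advanced ends — done with Strength Advanced.
Strength Blast starts after Stretch Blast ends — done with Stretch Blast.
Boxing Flow starts after Strength Blast ends.
Overlapping pairs: Strength Advanced & Stretch Blast — 1 in total.

1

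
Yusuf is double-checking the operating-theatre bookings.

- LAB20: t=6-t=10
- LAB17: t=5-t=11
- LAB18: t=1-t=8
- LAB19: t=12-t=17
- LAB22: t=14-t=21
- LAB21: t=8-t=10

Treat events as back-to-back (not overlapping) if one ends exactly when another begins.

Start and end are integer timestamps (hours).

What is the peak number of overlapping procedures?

Sort all start/end points and keep a running count:
t=1 start LAB18 → 1
t=5 start LAB17 → 2
t=6 start LAB20 → 3
t=8 end LAB18 → 2
t=8 start LAB21 → 3
t=10 end LAB20 → 2
t=10 end LAB21 → 1
t=11 end LAB17 → 0
t=12 start LAB19 → 1
t=14 start LAB22 → 2
t=17 end LAB19 → 1
t=21 end LAB22 → 0
Peak is 3, at t=6 (LAB17, LAB18, LAB20).

3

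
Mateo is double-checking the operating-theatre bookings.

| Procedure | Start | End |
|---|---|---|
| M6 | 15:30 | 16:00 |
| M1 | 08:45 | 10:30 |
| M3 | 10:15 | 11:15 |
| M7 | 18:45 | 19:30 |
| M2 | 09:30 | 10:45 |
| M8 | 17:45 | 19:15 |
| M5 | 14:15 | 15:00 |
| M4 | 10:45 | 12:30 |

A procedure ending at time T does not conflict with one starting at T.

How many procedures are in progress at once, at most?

Sweep the timeline, counting +1 at each start and −1 at each end (ends before starts at a tie):
08:45 start M1 → 1
09:30 start M2 → 2
10:15 start M3 → 3
10:30 end M1 → 2
10:45 end M2 → 1
10:45 start M4 → 2
11:15 end M3 → 1
12:30 end M4 → 0
14:15 start M5 → 1
15:00 end M5 → 0
15:30 start M6 → 1
16:00 end M6 → 0
17:45 start M8 → 1
18:45 start M7 → 2
19:15 end M8 → 1
19:30 end M7 → 0
Peak is 3, at 10:15 (M1, M2, M3).

3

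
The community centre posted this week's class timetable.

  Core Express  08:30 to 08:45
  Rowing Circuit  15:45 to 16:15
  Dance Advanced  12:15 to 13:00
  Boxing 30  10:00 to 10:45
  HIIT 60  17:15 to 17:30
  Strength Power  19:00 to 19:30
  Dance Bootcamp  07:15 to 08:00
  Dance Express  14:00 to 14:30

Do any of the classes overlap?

No

Sorted by start: Dance Bootcamp, Core Express, Boxing 30, Dance Advanced, Dance Express, Rowing Circuit, HIIT 60, Strength Power.
Core Express starts after Dance Bootcamp ends, so nothing later overlaps Dance Bootcamp either.
Boxing 30 starts after Core Express ends, so nothing later overlaps Core Express either.
Dance Advanced starts after Boxing 30 ends, so nothing later overlaps Boxing 30 either.
Dance Express starts after Dance Advanced ends, so nothing later overlaps Dance Advanced either.
Rowing Circuit starts after Dance Express ends, so nothing later overlaps Dance Express either.
HIIT 60 starts after Rowing Circuit ends, so nothing later overlaps Rowing Circuit either.
Strength Power starts after HIIT 60 ends.
Every pair is clear; the schedule has no overlaps.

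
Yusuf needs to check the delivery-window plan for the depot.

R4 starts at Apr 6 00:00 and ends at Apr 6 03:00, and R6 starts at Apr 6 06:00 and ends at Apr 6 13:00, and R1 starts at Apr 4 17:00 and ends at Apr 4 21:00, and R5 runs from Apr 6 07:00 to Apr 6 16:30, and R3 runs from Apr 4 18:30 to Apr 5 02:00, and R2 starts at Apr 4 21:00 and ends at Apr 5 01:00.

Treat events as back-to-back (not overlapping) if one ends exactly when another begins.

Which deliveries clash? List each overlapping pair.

R1 & R3, R2 & R3, R5 & R6

Two intervals overlap when each starts before the other ends.
Sorted by start: R1, R3, R2, R4, R6, R5.
R3 starts before R1 ends → R1 and R3 overlap.
R2 starts exactly when R1 ends (back-to-back, no overlap), so R1 has no further overlaps.
R2 starts before R3 ends → R3 and R2 overlap.
R4 starts after R3 ends, so R3 has no further overlaps.
R4 starts after R2 ends, so R2 has no further overlaps.
R6 starts after R4 ends, so R4 has no further overlaps.
R5 starts before R6 ends → R6 and R5 overlap.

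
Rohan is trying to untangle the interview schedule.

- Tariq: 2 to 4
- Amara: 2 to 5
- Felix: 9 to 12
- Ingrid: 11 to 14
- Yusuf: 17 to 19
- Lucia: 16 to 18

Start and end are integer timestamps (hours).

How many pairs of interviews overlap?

Sorted by start: Tariq, Amara, Felix, Ingrid, Lucia, Yusuf.
Amara starts before Tariq ends → Tariq and Amara overlap.
Felix starts after Tariq ends, so nothing later overlaps Tariq either.
Felix starts after Amara ends, so nothing later overlaps Amara either.
Ingrid starts before Felix ends → Felix and Ingrid overlap.
Lucia starts after Felix ends, so nothing later overlaps Felix either.
Lucia starts after Ingrid ends, so nothing later overlaps Ingrid either.
Yusuf starts before Lucia ends → Lucia and Yusuf overlap.
Overlapping pairs: Amara & Tariq, Felix & Ingrid, Lucia & Yusuf — 3 in total.

3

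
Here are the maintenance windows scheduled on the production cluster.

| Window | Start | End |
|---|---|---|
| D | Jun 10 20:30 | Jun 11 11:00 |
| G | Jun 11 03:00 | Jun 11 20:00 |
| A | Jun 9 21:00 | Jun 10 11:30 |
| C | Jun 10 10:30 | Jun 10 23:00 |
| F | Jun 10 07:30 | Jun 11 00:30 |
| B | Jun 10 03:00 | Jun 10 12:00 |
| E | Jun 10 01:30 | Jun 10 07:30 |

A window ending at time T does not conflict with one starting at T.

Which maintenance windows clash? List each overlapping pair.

Two intervals overlap when each starts before the other ends.
Sorted by start: A, E, B, F, C, D, G.
E starts before A ends → A and E overlap.
B starts before A ends → A and B overlap.
F starts before A ends → A and F overlap.
C starts before A ends → A and C overlap.
D starts after A ends; A is clear from here.
B starts before E ends → E and B overlap.
F starts exactly when E ends (back-to-back, no overlap); E is clear from here.
F starts before B ends → B and F overlap.
C starts before B ends → B and C overlap.
D starts after B ends; B is clear from here.
C starts before F ends → F and C overlap.
D starts before F ends → F and D overlap.
G starts after F ends.
D starts before C ends → C and D overlap.
G starts after C ends.
G starts before D ends → D and G overlap.

A & B, A & C, A & E, A & F, B & C, B & E, B & F, C & D, C & F, D & F, D & G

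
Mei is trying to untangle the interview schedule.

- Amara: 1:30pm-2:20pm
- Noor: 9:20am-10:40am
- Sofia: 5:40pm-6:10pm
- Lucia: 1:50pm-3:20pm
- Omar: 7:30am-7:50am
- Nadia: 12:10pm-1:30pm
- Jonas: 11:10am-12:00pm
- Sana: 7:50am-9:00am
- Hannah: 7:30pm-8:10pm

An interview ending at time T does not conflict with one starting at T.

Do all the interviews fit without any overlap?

No

Check each pair: they overlap iff neither finishes before the other starts.
Sorted by start: Omar, Sana, Noor, Jonas, Nadia, Amara, Lucia, Sofia, Hannah.
Sana starts exactly when Omar ends (back-to-back, no overlap), so nothing later overlaps Omar either.
Noor starts after Sana ends, so nothing later overlaps Sana either.
Jonas starts after Noor ends, so nothing later overlaps Noor either.
Nadia starts after Jonas ends, so nothing later overlaps Jonas either.
Amara starts exactly when Nadia ends (back-to-back, no overlap), so nothing later overlaps Nadia either.
Lucia starts before Amara ends → Amara and Lucia overlap.
That's a conflict, so the schedule is not conflict-free.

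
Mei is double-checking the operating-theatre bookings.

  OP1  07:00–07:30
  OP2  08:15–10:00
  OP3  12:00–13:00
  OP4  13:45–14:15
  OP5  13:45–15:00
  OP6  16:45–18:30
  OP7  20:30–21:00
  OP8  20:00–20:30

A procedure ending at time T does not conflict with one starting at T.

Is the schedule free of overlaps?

Two intervals overlap when each starts before the other ends.
Sorted by start: OP1, OP2, OP3, OP4, OP5, OP6, OP8, OP7.
OP2 starts after OP1 ends; OP1 is clear from here.
OP3 starts after OP2 ends; OP2 is clear from here.
OP4 starts after OP3 ends; OP3 is clear from here.
OP5 starts before OP4 ends → OP4 and OP5 overlap.
That's a conflict, so the schedule is not conflict-free.

No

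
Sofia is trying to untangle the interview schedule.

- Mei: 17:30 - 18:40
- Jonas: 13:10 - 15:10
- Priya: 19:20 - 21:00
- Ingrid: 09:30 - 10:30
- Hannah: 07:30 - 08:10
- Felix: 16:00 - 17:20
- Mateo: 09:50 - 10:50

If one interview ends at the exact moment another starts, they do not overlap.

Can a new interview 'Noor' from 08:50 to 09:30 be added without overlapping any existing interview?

Yes — the slot is free

Hannah: ends 08:10 at or before Noor starts 08:50 → clear.
Ingrid: starts 09:30 at or after Noor ends 09:30 → clear.
Mateo: starts 09:50 at or after Noor ends 09:30 → clear.
Jonas: starts 13:10 at or after Noor ends 09:30 → clear.
Felix: starts 16:00 at or after Noor ends 09:30 → clear.
Mei: starts 17:30 at or after Noor ends 09:30 → clear.
Priya: starts 19:20 at or after Noor ends 09:30 → clear.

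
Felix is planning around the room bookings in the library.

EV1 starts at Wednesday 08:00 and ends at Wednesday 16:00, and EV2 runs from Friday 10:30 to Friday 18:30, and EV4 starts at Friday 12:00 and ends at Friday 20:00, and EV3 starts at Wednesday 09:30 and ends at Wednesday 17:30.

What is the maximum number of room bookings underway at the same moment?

Sweep the timeline, counting +1 at each start and −1 at each end (ends before starts at a tie):
Wednesday 08:00 start EV1 → 1
Wednesday 09:30 start EV3 → 2
Wednesday 16:00 end EV1 → 1
Wednesday 17:30 end EV3 → 0
Friday 10:30 start EV2 → 1
Friday 12:00 start EV4 → 2
Friday 18:30 end EV2 → 1
Friday 20:00 end EV4 → 0
Peak is 2, at Wednesday 09:30 (EV1, EV3).

2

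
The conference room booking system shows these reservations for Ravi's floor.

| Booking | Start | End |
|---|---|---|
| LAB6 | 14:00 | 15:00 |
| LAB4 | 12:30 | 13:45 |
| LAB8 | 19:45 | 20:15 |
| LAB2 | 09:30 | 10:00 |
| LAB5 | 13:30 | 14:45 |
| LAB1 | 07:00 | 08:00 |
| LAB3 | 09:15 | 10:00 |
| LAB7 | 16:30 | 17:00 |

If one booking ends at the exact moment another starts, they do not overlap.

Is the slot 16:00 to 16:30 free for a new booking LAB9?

LAB1: ends 08:00 at or before LAB9 starts 16:00 → clear.
LAB3: ends 10:00 at or before LAB9 starts 16:00 → clear.
LAB2: ends 10:00 at or before LAB9 starts 16:00 → clear.
LAB4: ends 13:45 at or before LAB9 starts 16:00 → clear.
LAB5: ends 14:45 at or before LAB9 starts 16:00 → clear.
LAB6: ends 15:00 at or before LAB9 starts 16:00 → clear.
LAB7: starts 16:30 at or after LAB9 ends 16:30 → clear.
LAB8: starts 19:45 at or after LAB9 ends 16:30 → clear.

Yes — the slot is free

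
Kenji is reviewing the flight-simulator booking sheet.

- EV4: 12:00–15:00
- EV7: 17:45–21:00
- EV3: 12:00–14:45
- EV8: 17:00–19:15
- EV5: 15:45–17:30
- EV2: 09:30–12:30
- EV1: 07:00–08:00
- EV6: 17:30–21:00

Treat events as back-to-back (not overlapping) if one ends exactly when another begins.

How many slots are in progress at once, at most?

Sort all start/end points and keep a running count:
07:00 start EV1 → 1
08:00 end EV1 → 0
09:30 start EV2 → 1
12:00 start EV3 → 2
12:00 start EV4 → 3
12:30 end EV2 → 2
14:45 end EV3 → 1
15:00 end EV4 → 0
15:45 start EV5 → 1
17:00 start EV8 → 2
17:30 end EV5 → 1
17:30 start EV6 → 2
17:45 start EV7 → 3
19:15 end EV8 → 2
21:00 end EV6 → 1
21:00 end EV7 → 0
Peak is 3, at 12:00 (EV2, EV3, EV4).

3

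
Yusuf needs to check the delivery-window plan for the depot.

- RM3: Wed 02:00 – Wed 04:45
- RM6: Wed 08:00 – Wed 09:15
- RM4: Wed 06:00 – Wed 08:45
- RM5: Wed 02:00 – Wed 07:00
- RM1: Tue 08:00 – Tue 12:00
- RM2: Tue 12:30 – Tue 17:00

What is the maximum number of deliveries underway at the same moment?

Walk through starts and ends in time order (an end at T is processed before a start at T):
Tue 08:00 start RM1 → 1
Tue 12:00 end RM1 → 0
Tue 12:30 start RM2 → 1
Tue 17:00 end RM2 → 0
Wed 02:00 start RM3 → 1
Wed 02:00 start RM5 → 2
Wed 04:45 end RM3 → 1
Wed 06:00 start RM4 → 2
Wed 07:00 end RM5 → 1
Wed 08:00 start RM6 → 2
Wed 08:45 end RM4 → 1
Wed 09:15 end RM6 → 0
Peak is 2, at Wed 02:00 (RM3, RM5).

2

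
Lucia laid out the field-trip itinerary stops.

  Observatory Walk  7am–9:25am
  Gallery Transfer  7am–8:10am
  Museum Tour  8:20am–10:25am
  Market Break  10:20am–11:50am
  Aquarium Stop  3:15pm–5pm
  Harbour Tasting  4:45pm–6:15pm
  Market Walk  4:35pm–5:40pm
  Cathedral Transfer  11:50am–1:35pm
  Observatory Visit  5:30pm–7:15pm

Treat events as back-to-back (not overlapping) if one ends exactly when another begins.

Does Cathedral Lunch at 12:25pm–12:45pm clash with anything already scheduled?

Observatory Walk: ends 9:25am at or before Cathedral Lunch starts 12:25pm → clear.
Gallery Transfer: ends 8:10am at or before Cathedral Lunch starts 12:25pm → clear.
Museum Tour: ends 10:25am at or before Cathedral Lunch starts 12:25pm → clear.
Market Break: ends 11:50am at or before Cathedral Lunch starts 12:25pm → clear.
Cathedral Transfer: starts 11:50am before Cathedral Lunch ends 12:45pm, and ends 1:35pm after Cathedral Lunch starts 12:25pm → overlap.
Aquarium Stop: starts 3:15pm at or after Cathedral Lunch ends 12:45pm → clear.
Market Walk: starts 4:35pm at or after Cathedral Lunch ends 12:45pm → clear.
Harbour Tasting: starts 4:45pm at or after Cathedral Lunch ends 12:45pm → clear.
Observatory Visit: starts 5:30pm at or after Cathedral Lunch ends 12:45pm → clear.
Cathedral Lunch overlaps Cathedral Transfer.

Yes — it overlaps Cathedral Transfer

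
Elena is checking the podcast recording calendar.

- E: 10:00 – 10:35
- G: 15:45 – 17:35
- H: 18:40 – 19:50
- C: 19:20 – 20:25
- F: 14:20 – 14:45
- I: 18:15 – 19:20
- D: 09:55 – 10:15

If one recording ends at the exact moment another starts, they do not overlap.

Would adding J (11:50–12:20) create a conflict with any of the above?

No — it doesn't clash with anything

D: ends 10:15 at or before J starts 11:50 → clear.
E: ends 10:35 at or before J starts 11:50 → clear.
F: starts 14:20 at or after J ends 12:20 → clear.
G: starts 15:45 at or after J ends 12:20 → clear.
I: starts 18:15 at or after J ends 12:20 → clear.
H: starts 18:40 at or after J ends 12:20 → clear.
C: starts 19:20 at or after J ends 12:20 → clear.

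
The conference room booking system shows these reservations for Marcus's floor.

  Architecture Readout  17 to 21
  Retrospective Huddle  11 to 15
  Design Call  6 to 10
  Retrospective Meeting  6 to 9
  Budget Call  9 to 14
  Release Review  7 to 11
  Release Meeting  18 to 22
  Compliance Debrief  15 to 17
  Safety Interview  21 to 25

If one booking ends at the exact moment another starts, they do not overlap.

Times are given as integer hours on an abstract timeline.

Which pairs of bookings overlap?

Architecture Readout & Release Meeting, Budget Call & Design Call, Budget Call & Release Review, Budget Call & Retrospective Huddle, Design Call & Release Review, Design Call & Retrospective Meeting, Release Meeting & Safety Interview, Release Review & Retrospective Meeting

Check each pair: they overlap iff neither finishes before the other starts.
Sorted by start: Design Call, Retrospective Meeting, Release Review, Budget Call, Retrospective Huddle, Compliance Debrief, Architecture Readout, Release Meeting, Safety Interview.
Retrospective Meeting starts before Design Call ends → Design Call and Retrospective Meeting overlap.
Release Review starts before Design Call ends → Design Call and Release Review overlap.
Budget Call starts before Design Call ends → Design Call and Budget Call overlap.
Retrospective Huddle starts after Design Call ends — done with Design Call.
Release Review starts before Retrospective Meeting ends → Retrospective Meeting and Release Review overlap.
Budget Call starts exactly when Retrospective Meeting ends (back-to-back, no overlap) — done with Retrospective Meeting.
Budget Call starts before Release Review ends → Release Review and Budget Call overlap.
Retrospective Huddle starts exactly when Release Review ends (back-to-back, no overlap) — done with Release Review.
Retrospective Huddle starts before Budget Call ends → Budget Call and Retrospective Huddle overlap.
Compliance Debrief starts after Budget Call ends — done with Budget Call.
Compliance Debrief starts exactly when Retrospective Huddle ends (back-to-back, no overlap) — done with Retrospective Huddle.
Architecture Readout starts exactly when Compliance Debrief ends (back-to-back, no overlap) — done with Compliance Debrief.
Release Meeting starts before Architecture Readout ends → Architecture Readout and Release Meeting overlap.
Safety Interview starts exactly when Architecture Readout ends (back-to-back, no overlap).
Safety Interview starts before Release Meeting ends → Release Meeting and Safety Interview overlap.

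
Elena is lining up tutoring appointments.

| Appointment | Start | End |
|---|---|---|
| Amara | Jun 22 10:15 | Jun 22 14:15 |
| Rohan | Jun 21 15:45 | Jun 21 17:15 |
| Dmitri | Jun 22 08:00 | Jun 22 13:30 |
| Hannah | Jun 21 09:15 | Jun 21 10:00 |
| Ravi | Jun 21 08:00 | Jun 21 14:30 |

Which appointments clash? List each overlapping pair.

Two intervals overlap when each starts before the other ends.
Sorted by start: Ravi, Hannah, Rohan, Dmitri, Amara.
Hannah starts before Ravi ends → Ravi and Hannah overlap.
Rohan starts after Ravi ends — done with Ravi.
Rohan starts after Hannah ends — done with Hannah.
Dmitri starts after Rohan ends — done with Rohan.
Amara starts before Dmitri ends → Dmitri and Amara overlap.

Amara & Dmitri, Hannah & Ravi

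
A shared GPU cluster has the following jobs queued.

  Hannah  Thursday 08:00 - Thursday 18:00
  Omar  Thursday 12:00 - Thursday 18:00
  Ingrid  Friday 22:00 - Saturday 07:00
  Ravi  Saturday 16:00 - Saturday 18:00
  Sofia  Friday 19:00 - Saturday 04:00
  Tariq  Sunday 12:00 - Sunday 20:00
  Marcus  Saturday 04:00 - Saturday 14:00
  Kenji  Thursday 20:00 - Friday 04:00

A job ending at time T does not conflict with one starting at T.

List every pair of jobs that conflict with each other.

Sorted by start: Hannah, Omar, Kenji, Sofia, Ingrid, Marcus, Ravi, Tariq.
Omar starts before Hannah ends → Hannah and Omar overlap.
Kenji starts after Hannah ends — done with Hannah.
Kenji starts after Omar ends — done with Omar.
Sofia starts after Kenji ends — done with Kenji.
Ingrid starts before Sofia ends → Sofia and Ingrid overlap.
Marcus starts exactly when Sofia ends (back-to-back, no overlap) — done with Sofia.
Marcus starts before Ingrid ends → Ingrid and Marcus overlap.
Ravi starts after Ingrid ends — done with Ingrid.
Ravi starts after Marcus ends — done with Marcus.
Tariq starts after Ravi ends.

Hannah & Omar, Ingrid & Marcus, Ingrid & Sofia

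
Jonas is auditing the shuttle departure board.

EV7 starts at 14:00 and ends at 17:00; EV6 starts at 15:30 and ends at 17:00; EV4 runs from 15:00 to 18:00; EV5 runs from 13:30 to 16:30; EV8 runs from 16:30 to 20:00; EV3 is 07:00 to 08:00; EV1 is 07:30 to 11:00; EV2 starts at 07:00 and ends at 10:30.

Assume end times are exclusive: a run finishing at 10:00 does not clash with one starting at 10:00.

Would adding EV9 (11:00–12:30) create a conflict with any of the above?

EV2: ends 10:30 at or before EV9 starts 11:00 → clear.
EV3: ends 08:00 at or before EV9 starts 11:00 → clear.
EV1: ends 11:00 at or before EV9 starts 11:00 → clear.
EV5: starts 13:30 at or after EV9 ends 12:30 → clear.
EV7: starts 14:00 at or after EV9 ends 12:30 → clear.
EV4: starts 15:00 at or after EV9 ends 12:30 → clear.
EV6: starts 15:30 at or after EV9 ends 12:30 → clear.
EV8: starts 16:30 at or after EV9 ends 12:30 → clear.

No — it doesn't clash with anything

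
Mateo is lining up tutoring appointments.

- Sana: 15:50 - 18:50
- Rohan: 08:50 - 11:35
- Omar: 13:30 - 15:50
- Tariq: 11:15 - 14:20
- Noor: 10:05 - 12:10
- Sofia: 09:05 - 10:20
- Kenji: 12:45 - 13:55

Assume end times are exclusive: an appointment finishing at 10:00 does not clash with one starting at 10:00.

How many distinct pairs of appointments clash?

8

Sorted by start: Rohan, Sofia, Noor, Tariq, Kenji, Omar, Sana.
Sofia starts before Rohan ends → Rohan and Sofia overlap.
Noor starts before Rohan ends → Rohan and Noor overlap.
Tariq starts before Rohan ends → Rohan and Tariq overlap.
Kenji starts after Rohan ends, so Rohan has no further overlaps.
Noor starts before Sofia ends → Sofia and Noor overlap.
Tariq starts after Sofia ends, so Sofia has no further overlaps.
Tariq starts before Noor ends → Noor and Tariq overlap.
Kenji starts after Noor ends, so Noor has no further overlaps.
Kenji starts before Tariq ends → Tariq and Kenji overlap.
Omar starts before Tariq ends → Tariq and Omar overlap.
Sana starts after Tariq ends.
Omar starts before Kenji ends → Kenji and Omar overlap.
Sana starts after Kenji ends.
Sana starts exactly when Omar ends (back-to-back, no overlap).
Overlapping pairs: Kenji & Omar, Kenji & Tariq, Noor & Rohan, Noor & Sofia, Noor & Tariq, Omar & Tariq, Rohan & Sofia, Rohan & Tariq — 8 in total.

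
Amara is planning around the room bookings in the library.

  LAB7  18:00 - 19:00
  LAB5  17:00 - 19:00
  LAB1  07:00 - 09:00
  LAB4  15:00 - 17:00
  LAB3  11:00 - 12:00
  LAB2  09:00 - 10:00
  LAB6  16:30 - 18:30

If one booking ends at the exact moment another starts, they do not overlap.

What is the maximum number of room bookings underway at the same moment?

3

Sort all start/end points and keep a running count:
07:00 start LAB1 → 1
09:00 end LAB1 → 0
09:00 start LAB2 → 1
10:00 end LAB2 → 0
11:00 start LAB3 → 1
12:00 end LAB3 → 0
15:00 start LAB4 → 1
16:30 start LAB6 → 2
17:00 end LAB4 → 1
17:00 start LAB5 → 2
18:00 start LAB7 → 3
18:30 end LAB6 → 2
19:00 end LAB5 → 1
19:00 end LAB7 → 0
Peak is 3, at 18:00 (LAB5, LAB6, LAB7).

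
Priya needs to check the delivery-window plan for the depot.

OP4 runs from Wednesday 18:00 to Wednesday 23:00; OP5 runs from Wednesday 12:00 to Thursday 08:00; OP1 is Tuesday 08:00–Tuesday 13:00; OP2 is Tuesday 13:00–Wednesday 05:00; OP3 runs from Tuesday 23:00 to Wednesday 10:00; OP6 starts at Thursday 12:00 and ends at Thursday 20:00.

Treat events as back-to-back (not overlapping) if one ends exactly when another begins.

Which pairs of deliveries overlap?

Sorted by start: OP1, OP2, OP3, OP5, OP4, OP6.
OP2 starts exactly when OP1 ends (back-to-back, no overlap), so nothing later overlaps OP1 either.
OP3 starts before OP2 ends → OP2 and OP3 overlap.
OP5 starts after OP2 ends, so nothing later overlaps OP2 either.
OP5 starts after OP3 ends, so nothing later overlaps OP3 either.
OP4 starts before OP5 ends → OP5 and OP4 overlap.
OP6 starts after OP5 ends.
OP6 starts after OP4 ends.

OP2 & OP3, OP4 & OP5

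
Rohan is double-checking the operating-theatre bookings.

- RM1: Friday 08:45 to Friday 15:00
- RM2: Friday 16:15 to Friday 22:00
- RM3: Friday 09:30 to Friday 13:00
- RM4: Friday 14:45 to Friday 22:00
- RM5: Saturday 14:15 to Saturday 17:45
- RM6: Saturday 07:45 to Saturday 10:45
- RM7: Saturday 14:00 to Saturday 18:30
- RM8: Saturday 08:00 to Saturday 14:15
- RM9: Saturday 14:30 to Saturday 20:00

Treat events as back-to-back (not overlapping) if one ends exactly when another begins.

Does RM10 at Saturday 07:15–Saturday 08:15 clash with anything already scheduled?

RM1: ends Friday 15:00 at or before RM10 starts Saturday 07:15 → clear.
RM3: ends Friday 13:00 at or before RM10 starts Saturday 07:15 → clear.
RM4: ends Friday 22:00 at or before RM10 starts Saturday 07:15 → clear.
RM2: ends Friday 22:00 at or before RM10 starts Saturday 07:15 → clear.
RM6: starts Saturday 07:45 before RM10 ends Saturday 08:15, and ends Saturday 10:45 after RM10 starts Saturday 07:15 → overlap.
RM8: starts Saturday 08:00 before RM10 ends Saturday 08:15, and ends Saturday 14:15 after RM10 starts Saturday 07:15 → overlap.
RM7: starts Saturday 14:00 at or after RM10 ends Saturday 08:15 → clear.
RM5: starts Saturday 14:15 at or after RM10 ends Saturday 08:15 → clear.
RM9: starts Saturday 14:30 at or after RM10 ends Saturday 08:15 → clear.
RM10 overlaps RM6, RM8.

Yes — it overlaps RM6, RM8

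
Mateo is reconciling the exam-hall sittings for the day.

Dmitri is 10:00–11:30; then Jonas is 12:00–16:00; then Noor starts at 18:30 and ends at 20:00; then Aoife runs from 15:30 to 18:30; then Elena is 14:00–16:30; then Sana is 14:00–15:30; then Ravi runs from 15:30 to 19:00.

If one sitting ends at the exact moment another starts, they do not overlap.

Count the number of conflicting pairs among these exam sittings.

Check each pair: they overlap iff neither finishes before the other starts.
Sorted by start: Dmitri, Jonas, Elena, Sana, Aoife, Ravi, Noor.
Jonas starts after Dmitri ends — done with Dmitri.
Elena starts before Jonas ends → Jonas and Elena overlap.
Sana starts before Jonas ends → Jonas and Sana overlap.
Aoife starts before Jonas ends → Jonas and Aoife overlap.
Ravi starts before Jonas ends → Jonas and Ravi overlap.
Noor starts after Jonas ends.
Sana starts before Elena ends → Elena and Sana overlap.
Aoife starts before Elena ends → Elena and Aoife overlap.
Ravi starts before Elena ends → Elena and Ravi overlap.
Noor starts after Elena ends.
Aoife starts exactly when Sana ends (back-to-back, no overlap) — done with Sana.
Ravi starts before Aoife ends → Aoife and Ravi overlap.
Noor starts exactly when Aoife ends (back-to-back, no overlap).
Noor starts before Ravi ends → Ravi and Noor overlap.
Overlapping pairs: Aoife & Elena, Aoife & Jonas, Aoife & Ravi, Elena & Jonas, Elena & Ravi, Elena & Sana, Jonas & Ravi, Jonas & Sana, Noor & Ravi — 9 in total.

9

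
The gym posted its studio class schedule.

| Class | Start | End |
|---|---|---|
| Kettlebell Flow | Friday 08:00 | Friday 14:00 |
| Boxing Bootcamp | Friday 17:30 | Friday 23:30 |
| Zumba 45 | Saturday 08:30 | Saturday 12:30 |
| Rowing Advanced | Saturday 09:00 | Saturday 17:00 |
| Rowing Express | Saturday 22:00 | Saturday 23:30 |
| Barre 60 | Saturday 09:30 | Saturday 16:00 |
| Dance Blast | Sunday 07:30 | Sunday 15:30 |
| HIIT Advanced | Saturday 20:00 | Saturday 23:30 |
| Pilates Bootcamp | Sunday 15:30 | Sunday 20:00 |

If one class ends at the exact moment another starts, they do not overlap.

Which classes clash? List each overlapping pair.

Sorted by start: Kettlebell Flow, Boxing Bootcamp, Zumba 45, Rowing Advanced, Barre 60, HIIT Advanced, Rowing Express, Dance Blast, Pilates Bootcamp.
Boxing Bootcamp starts after Kettlebell Flow ends, so Kettlebell Flow has no further overlaps.
Zumba 45 starts after Boxing Bootcamp ends, so Boxing Bootcamp has no further overlaps.
Rowing Advanced starts before Zumba 45 ends → Zumba 45 and Rowing Advanced overlap.
Barre 60 starts before Zumba 45 ends → Zumba 45 and Barre 60 overlap.
HIIT Advanced starts after Zumba 45 ends, so Zumba 45 has no further overlaps.
Barre 60 starts before Rowing Advanced ends → Rowing Advanced and Barre 60 overlap.
HIIT Advanced starts after Rowing Advanced ends, so Rowing Advanced has no further overlaps.
HIIT Advanced starts after Barre 60 ends, so Barre 60 has no further overlaps.
Rowing Express starts before HIIT Advanced ends → HIIT Advanced and Rowing Express overlap.
Dance Blast starts after HIIT Advanced ends, so HIIT Advanced has no further overlaps.
Dance Blast starts after Rowing Express ends, so Rowing Express has no further overlaps.
Pilates Bootcamp starts exactly when Dance Blast ends (back-to-back, no overlap).

Barre 60 & Rowing Advanced, Barre 60 & Zumba 45, HIIT Advanced & Rowing Express, Rowing Advanced & Zumba 45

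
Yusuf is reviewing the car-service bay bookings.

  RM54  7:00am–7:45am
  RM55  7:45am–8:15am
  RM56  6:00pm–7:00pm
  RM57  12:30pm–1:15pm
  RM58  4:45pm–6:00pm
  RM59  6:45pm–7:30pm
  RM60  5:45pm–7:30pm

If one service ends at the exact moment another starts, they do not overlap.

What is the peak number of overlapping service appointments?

Sweep the timeline, counting +1 at each start and −1 at each end (ends before starts at a tie):
7:00am start RM54 → 1
7:45am end RM54 → 0
7:45am start RM55 → 1
8:15am end RM55 → 0
12:30pm start RM57 → 1
1:15pm end RM57 → 0
4:45pm start RM58 → 1
5:45pm start RM60 → 2
6:00pm end RM58 → 1
6:00pm start RM56 → 2
6:45pm start RM59 → 3
7:00pm end RM56 → 2
7:30pm end RM59 → 1
7:30pm end RM60 → 0
Peak is 3, at 6:45pm (RM56, RM59, RM60).

3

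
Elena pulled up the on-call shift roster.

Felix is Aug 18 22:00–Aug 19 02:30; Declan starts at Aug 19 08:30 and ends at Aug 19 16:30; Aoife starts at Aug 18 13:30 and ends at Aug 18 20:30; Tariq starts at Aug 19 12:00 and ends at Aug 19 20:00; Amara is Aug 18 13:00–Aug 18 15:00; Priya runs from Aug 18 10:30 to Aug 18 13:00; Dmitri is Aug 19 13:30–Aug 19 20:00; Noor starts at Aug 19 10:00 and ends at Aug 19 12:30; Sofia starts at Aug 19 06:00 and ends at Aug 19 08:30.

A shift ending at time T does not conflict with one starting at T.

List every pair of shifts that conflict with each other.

Sorted by start: Priya, Amara, Aoife, Felix, Sofia, Declan, Noor, Tariq, Dmitri.
Amara starts exactly when Priya ends (back-to-back, no overlap) — done with Priya.
Aoife starts before Amara ends → Amara and Aoife overlap.
Felix starts after Amara ends — done with Amara.
Felix starts after Aoife ends — done with Aoife.
Sofia starts after Felix ends — done with Felix.
Declan starts exactly when Sofia ends (back-to-back, no overlap) — done with Sofia.
Noor starts before Declan ends → Declan and Noor overlap.
Tariq starts before Declan ends → Declan and Tariq overlap.
Dmitri starts before Declan ends → Declan and Dmitri overlap.
Tariq starts before Noor ends → Noor and Tariq overlap.
Dmitri starts after Noor ends.
Dmitri starts before Tariq ends → Tariq and Dmitri overlap.

Amara & Aoife, Declan & Dmitri, Declan & Noor, Declan & Tariq, Dmitri & Tariq, Noor & Tariq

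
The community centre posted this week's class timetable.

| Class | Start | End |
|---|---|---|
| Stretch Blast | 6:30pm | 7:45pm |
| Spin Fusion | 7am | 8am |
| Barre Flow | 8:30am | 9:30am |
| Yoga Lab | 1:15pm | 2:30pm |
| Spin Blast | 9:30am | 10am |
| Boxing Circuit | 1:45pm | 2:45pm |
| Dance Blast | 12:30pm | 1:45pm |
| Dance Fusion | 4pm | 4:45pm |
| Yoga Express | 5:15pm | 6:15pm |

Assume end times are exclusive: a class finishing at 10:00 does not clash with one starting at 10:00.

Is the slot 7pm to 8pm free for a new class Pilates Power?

Spin Fusion: ends 8am at or before Pilates Power starts 7pm → clear.
Barre Flow: ends 9:30am at or before Pilates Power starts 7pm → clear.
Spin Blast: ends 10am at or before Pilates Power starts 7pm → clear.
Dance Blast: ends 1:45pm at or before Pilates Power starts 7pm → clear.
Yoga Lab: ends 2:30pm at or before Pilates Power starts 7pm → clear.
Boxing Circuit: ends 2:45pm at or before Pilates Power starts 7pm → clear.
Dance Fusion: ends 4:45pm at or before Pilates Power starts 7pm → clear.
Yoga Express: ends 6:15pm at or before Pilates Power starts 7pm → clear.
Stretch Blast: starts 6:30pm before Pilates Power ends 8pm, and ends 7:45pm after Pilates Power starts 7pm → overlap.
Pilates Power overlaps Stretch Blast.

No — it overlaps Stretch Blast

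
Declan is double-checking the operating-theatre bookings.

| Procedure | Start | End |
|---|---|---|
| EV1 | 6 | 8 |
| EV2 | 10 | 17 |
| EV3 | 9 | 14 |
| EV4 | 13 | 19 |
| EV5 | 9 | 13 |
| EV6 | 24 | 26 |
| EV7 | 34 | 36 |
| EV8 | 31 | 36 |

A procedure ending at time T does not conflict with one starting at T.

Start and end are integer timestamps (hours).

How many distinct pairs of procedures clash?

6

Sorted by start: EV1, EV3, EV5, EV2, EV4, EV6, EV8, EV7.
EV3 starts after EV1 ends; EV1 is clear from here.
EV5 starts before EV3 ends → EV3 and EV5 overlap.
EV2 starts before EV3 ends → EV3 and EV2 overlap.
EV4 starts before EV3 ends → EV3 and EV4 overlap.
EV6 starts after EV3 ends; EV3 is clear from here.
EV2 starts before EV5 ends → EV5 and EV2 overlap.
EV4 starts exactly when EV5 ends (back-to-back, no overlap); EV5 is clear from here.
EV4 starts before EV2 ends → EV2 and EV4 overlap.
EV6 starts after EV2 ends; EV2 is clear from here.
EV6 starts after EV4 ends; EV4 is clear from here.
EV8 starts after EV6 ends; EV6 is clear from here.
EV7 starts before EV8 ends → EV8 and EV7 overlap.
Overlapping pairs: EV2 & EV3, EV2 & EV4, EV2 & EV5, EV3 & EV4, EV3 & EV5, EV7 & EV8 — 6 in total.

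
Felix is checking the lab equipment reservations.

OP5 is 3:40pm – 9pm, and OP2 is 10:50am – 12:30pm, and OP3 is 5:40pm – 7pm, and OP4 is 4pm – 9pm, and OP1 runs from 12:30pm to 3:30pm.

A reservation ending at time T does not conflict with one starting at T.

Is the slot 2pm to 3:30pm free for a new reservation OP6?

OP2: ends 12:30pm at or before OP6 starts 2pm → clear.
OP1: starts 12:30pm before OP6 ends 3:30pm, and ends 3:30pm after OP6 starts 2pm → overlap.
OP5: starts 3:40pm at or after OP6 ends 3:30pm → clear.
OP4: starts 4pm at or after OP6 ends 3:30pm → clear.
OP3: starts 5:40pm at or after OP6 ends 3:30pm → clear.
OP6 overlaps OP1.

No — it overlaps OP1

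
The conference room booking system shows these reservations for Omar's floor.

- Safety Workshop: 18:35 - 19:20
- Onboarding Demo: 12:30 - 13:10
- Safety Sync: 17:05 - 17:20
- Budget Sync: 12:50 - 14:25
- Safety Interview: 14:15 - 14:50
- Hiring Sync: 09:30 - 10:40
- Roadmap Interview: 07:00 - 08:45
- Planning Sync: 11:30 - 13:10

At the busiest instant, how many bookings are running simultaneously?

3

Sweep the timeline, counting +1 at each start and −1 at each end (ends before starts at a tie):
07:00 start Roadmap Interview → 1
08:45 end Roadmap Interview → 0
09:30 start Hiring Sync → 1
10:40 end Hiring Sync → 0
11:30 start Planning Sync → 1
12:30 start Onboarding Demo → 2
12:50 start Budget Sync → 3
13:10 end Onboarding Demo → 2
13:10 end Planning Sync → 1
14:15 start Safety Interview → 2
14:25 end Budget Sync → 1
14:50 end Safety Interview → 0
17:05 start Safety Sync → 1
17:20 end Safety Sync → 0
18:35 start Safety Workshop → 1
19:20 end Safety Workshop → 0
Peak is 3, at 12:50 (Budget Sync, Onboarding Demo, Planning Sync).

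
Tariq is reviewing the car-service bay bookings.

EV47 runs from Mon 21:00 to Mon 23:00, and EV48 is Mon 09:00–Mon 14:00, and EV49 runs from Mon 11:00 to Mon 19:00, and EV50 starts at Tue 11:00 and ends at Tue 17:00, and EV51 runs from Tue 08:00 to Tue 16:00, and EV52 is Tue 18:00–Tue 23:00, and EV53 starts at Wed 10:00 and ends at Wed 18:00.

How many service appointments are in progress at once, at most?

Sweep the timeline, counting +1 at each start and −1 at each end (ends before starts at a tie):
Mon 09:00 start EV48 → 1
Mon 11:00 start EV49 → 2
Mon 14:00 end EV48 → 1
Mon 19:00 end EV49 → 0
Mon 21:00 start EV47 → 1
Mon 23:00 end EV47 → 0
Tue 08:00 start EV51 → 1
Tue 11:00 start EV50 → 2
Tue 16:00 end EV51 → 1
Tue 17:00 end EV50 → 0
Tue 18:00 start EV52 → 1
Tue 23:00 end EV52 → 0
Wed 10:00 start EV53 → 1
Wed 18:00 end EV53 → 0
Peak is 2, at Mon 11:00 (EV48, EV49).

2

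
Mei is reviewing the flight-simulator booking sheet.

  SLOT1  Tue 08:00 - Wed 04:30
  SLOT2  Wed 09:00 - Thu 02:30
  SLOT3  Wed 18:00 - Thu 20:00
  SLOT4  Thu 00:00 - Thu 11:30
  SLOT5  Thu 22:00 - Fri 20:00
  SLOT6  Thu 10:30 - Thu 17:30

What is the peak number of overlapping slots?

Sort all start/end points and keep a running count:
Tue 08:00 start SLOT1 → 1
Wed 04:30 end SLOT1 → 0
Wed 09:00 start SLOT2 → 1
Wed 18:00 start SLOT3 → 2
Thu 00:00 start SLOT4 → 3
Thu 02:30 end SLOT2 → 2
Thu 10:30 start SLOT6 → 3
Thu 11:30 end SLOT4 → 2
Thu 17:30 end SLOT6 → 1
Thu 20:00 end SLOT3 → 0
Thu 22:00 start SLOT5 → 1
Fri 20:00 end SLOT5 → 0
Peak is 3, at Thu 00:00 (SLOT2, SLOT3, SLOT4).

3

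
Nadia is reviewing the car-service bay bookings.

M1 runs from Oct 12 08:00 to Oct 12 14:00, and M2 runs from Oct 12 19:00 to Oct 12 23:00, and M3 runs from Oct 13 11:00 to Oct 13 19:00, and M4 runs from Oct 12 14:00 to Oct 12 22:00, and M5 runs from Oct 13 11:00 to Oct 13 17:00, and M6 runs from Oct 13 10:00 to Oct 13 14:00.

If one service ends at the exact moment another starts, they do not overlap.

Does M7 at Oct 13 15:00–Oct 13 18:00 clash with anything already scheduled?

M1: ends Oct 12 14:00 at or before M7 starts Oct 13 15:00 → clear.
M4: ends Oct 12 22:00 at or before M7 starts Oct 13 15:00 → clear.
M2: ends Oct 12 23:00 at or before M7 starts Oct 13 15:00 → clear.
M6: ends Oct 13 14:00 at or before M7 starts Oct 13 15:00 → clear.
M3: starts Oct 13 11:00 before M7 ends Oct 13 18:00, and ends Oct 13 19:00 after M7 starts Oct 13 15:00 → overlap.
M5: starts Oct 13 11:00 before M7 ends Oct 13 18:00, and ends Oct 13 17:00 after M7 starts Oct 13 15:00 → overlap.
M7 overlaps M3, M5.

Yes — it overlaps M3, M5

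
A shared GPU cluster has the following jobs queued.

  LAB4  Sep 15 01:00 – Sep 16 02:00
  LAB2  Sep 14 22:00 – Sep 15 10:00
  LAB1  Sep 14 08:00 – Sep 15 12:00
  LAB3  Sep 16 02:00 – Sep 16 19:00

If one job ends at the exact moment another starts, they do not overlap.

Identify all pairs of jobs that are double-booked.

Check each pair: they overlap iff neither finishes before the other starts.
Sorted by start: LAB1, LAB2, LAB4, LAB3.
LAB2 starts before LAB1 ends → LAB1 and LAB2 overlap.
LAB4 starts before LAB1 ends → LAB1 and LAB4 overlap.
LAB3 starts after LAB1 ends.
LAB4 starts before LAB2 ends → LAB2 and LAB4 overlap.
LAB3 starts after LAB2 ends.
LAB3 starts exactly when LAB4 ends (back-to-back, no overlap).

LAB1 & LAB2, LAB1 & LAB4, LAB2 & LAB4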